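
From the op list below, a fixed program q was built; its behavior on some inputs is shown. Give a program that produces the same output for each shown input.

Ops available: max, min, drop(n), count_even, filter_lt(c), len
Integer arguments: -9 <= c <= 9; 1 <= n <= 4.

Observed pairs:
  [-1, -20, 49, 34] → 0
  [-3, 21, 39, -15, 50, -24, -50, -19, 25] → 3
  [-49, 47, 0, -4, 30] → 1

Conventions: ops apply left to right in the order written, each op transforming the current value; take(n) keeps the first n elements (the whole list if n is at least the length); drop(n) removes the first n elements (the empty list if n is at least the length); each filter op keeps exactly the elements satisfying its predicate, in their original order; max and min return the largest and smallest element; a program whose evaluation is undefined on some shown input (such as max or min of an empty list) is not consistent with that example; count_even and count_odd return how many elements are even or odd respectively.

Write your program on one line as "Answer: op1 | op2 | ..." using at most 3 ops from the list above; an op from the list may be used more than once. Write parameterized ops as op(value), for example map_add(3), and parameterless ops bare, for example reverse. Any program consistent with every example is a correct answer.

filter_lt(1) | drop(2) | len

Check, running the answer program on each example:
  [-1, -20, 49, 34] -> [-1, -20] -> [] -> 0
  [-3, 21, 39, -15, 50, -24, -50, -19, 25] -> [-3, -15, -24, -50, -19] -> [-24, -50, -19] -> 3
  [-49, 47, 0, -4, 30] -> [-49, 0, -4] -> [-4] -> 1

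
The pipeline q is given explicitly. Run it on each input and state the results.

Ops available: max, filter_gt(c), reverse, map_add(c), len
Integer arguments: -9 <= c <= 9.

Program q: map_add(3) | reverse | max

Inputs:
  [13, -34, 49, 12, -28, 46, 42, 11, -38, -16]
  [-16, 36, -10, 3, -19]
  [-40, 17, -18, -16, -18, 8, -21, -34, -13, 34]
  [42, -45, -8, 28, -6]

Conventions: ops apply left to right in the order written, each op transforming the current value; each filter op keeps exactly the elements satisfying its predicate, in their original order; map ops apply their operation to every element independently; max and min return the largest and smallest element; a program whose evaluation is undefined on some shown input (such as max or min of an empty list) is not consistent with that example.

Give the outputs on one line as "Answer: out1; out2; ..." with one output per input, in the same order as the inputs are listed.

Execution, op by op:
  [13, -34, 49, 12, -28, 46, 42, 11, -38, -16] -> [16, -31, 52, 15, -25, 49, 45, 14, -35, -13] -> [-13, -35, 14, 45, 49, -25, 15, 52, -31, 16] -> 52
  [-16, 36, -10, 3, -19] -> [-13, 39, -7, 6, -16] -> [-16, 6, -7, 39, -13] -> 39
  [-40, 17, -18, -16, -18, 8, -21, -34, -13, 34] -> [-37, 20, -15, -13, -15, 11, -18, -31, -10, 37] -> [37, -10, -31, -18, 11, -15, -13, -15, 20, -37] -> 37
  [42, -45, -8, 28, -6] -> [45, -42, -5, 31, -3] -> [-3, 31, -5, -42, 45] -> 45

52; 39; 37; 45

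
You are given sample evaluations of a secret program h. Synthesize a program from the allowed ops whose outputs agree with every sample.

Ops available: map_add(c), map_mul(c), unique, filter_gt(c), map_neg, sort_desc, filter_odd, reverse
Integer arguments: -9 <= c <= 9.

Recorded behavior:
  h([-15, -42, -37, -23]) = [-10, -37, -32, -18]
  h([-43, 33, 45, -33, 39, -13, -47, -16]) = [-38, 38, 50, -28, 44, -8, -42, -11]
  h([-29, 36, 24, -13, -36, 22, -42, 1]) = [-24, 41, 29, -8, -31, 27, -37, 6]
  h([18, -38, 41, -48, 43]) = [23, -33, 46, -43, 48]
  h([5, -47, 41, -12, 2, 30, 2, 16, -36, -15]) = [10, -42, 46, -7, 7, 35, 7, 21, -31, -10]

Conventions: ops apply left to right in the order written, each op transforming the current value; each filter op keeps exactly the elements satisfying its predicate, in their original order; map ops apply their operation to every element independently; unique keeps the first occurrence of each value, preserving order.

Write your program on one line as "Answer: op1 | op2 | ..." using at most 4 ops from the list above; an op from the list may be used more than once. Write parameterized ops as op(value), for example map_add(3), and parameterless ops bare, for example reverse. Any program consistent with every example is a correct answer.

reverse | map_add(5) | reverse

Check, running the answer program on each example:
  [-15, -42, -37, -23] -> [-23, -37, -42, -15] -> [-18, -32, -37, -10] -> [-10, -37, -32, -18]
  [-43, 33, 45, -33, 39, -13, -47, -16] -> [-16, -47, -13, 39, -33, 45, 33, -43] -> [-11, -42, -8, 44, -28, 50, 38, -38] -> [-38, 38, 50, -28, 44, -8, -42, -11]
  [-29, 36, 24, -13, -36, 22, -42, 1] -> [1, -42, 22, -36, -13, 24, 36, -29] -> [6, -37, 27, -31, -8, 29, 41, -24] -> [-24, 41, 29, -8, -31, 27, -37, 6]
  [18, -38, 41, -48, 43] -> [43, -48, 41, -38, 18] -> [48, -43, 46, -33, 23] -> [23, -33, 46, -43, 48]
  [5, -47, 41, -12, 2, 30, 2, 16, -36, -15] -> [-15, -36, 16, 2, 30, 2, -12, 41, -47, 5] -> [-10, -31, 21, 7, 35, 7, -7, 46, -42, 10] -> [10, -42, 46, -7, 7, 35, 7, 21, -31, -10]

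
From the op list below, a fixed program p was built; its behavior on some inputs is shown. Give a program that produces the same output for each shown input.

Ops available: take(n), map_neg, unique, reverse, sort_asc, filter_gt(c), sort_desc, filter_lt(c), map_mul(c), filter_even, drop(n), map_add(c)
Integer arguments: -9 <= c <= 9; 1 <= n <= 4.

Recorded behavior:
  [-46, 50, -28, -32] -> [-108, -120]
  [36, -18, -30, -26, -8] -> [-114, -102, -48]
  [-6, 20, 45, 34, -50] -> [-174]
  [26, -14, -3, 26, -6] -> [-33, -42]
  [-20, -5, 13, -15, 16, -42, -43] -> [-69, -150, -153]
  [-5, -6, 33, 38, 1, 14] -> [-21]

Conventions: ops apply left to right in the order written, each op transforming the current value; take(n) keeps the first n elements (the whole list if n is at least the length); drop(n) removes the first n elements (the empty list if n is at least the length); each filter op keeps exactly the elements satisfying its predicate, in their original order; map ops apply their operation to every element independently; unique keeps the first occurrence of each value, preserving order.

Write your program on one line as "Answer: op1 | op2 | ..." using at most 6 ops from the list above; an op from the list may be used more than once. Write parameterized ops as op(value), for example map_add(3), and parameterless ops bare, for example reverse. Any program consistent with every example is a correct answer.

drop(2) | map_add(1) | map_add(-9) | filter_lt(-1) | map_mul(3)

Check, running the answer program on each example:
  [-46, 50, -28, -32] -> [-28, -32] -> [-27, -31] -> [-36, -40] -> [-36, -40] -> [-108, -120]
  [36, -18, -30, -26, -8] -> [-30, -26, -8] -> [-29, -25, -7] -> [-38, -34, -16] -> [-38, -34, -16] -> [-114, -102, -48]
  [-6, 20, 45, 34, -50] -> [45, 34, -50] -> [46, 35, -49] -> [37, 26, -58] -> [-58] -> [-174]
  [26, -14, -3, 26, -6] -> [-3, 26, -6] -> [-2, 27, -5] -> [-11, 18, -14] -> [-11, -14] -> [-33, -42]
  [-20, -5, 13, -15, 16, -42, -43] -> [13, -15, 16, -42, -43] -> [14, -14, 17, -41, -42] -> [5, -23, 8, -50, -51] -> [-23, -50, -51] -> [-69, -150, -153]
  [-5, -6, 33, 38, 1, 14] -> [33, 38, 1, 14] -> [34, 39, 2, 15] -> [25, 30, -7, 6] -> [-7] -> [-21]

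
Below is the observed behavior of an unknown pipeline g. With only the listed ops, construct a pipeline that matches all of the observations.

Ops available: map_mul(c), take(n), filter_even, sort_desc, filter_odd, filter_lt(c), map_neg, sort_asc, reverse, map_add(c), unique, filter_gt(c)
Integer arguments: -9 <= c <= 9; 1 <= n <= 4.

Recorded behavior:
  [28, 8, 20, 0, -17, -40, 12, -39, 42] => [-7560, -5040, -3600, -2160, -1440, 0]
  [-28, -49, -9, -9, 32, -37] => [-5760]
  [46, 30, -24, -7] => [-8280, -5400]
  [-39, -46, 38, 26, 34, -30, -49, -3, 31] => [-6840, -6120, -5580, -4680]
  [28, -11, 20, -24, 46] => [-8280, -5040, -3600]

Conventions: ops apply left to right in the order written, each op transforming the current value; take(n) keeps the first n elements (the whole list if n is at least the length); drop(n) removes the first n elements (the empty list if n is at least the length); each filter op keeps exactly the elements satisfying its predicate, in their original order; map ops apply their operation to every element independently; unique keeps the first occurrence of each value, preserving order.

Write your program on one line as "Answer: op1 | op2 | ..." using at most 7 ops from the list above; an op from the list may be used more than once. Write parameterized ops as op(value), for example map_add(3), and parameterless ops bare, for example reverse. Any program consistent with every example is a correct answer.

sort_asc | map_mul(4) | map_mul(9) | filter_gt(-1) | map_mul(-5) | reverse

Check, running the answer program on each example:
  [28, 8, 20, 0, -17, -40, 12, -39, 42] -> [-40, -39, -17, 0, 8, 12, 20, 28, 42] -> [-160, -156, -68, 0, 32, 48, 80, 112, 168] -> [-1440, -1404, -612, 0, 288, 432, 720, 1008, 1512] -> [0, 288, 432, 720, 1008, 1512] -> [0, -1440, -2160, -3600, -5040, -7560] -> [-7560, -5040, -3600, -2160, -1440, 0]
  [-28, -49, -9, -9, 32, -37] -> [-49, -37, -28, -9, -9, 32] -> [-196, -148, -112, -36, -36, 128] -> [-1764, -1332, -1008, -324, -324, 1152] -> [1152] -> [-5760] -> [-5760]
  [46, 30, -24, -7] -> [-24, -7, 30, 46] -> [-96, -28, 120, 184] -> [-864, -252, 1080, 1656] -> [1080, 1656] -> [-5400, -8280] -> [-8280, -5400]
  [-39, -46, 38, 26, 34, -30, -49, -3, 31] -> [-49, -46, -39, -30, -3, 26, 31, 34, 38] -> [-196, -184, -156, -120, -12, 104, 124, 136, 152] -> [-1764, -1656, -1404, -1080, -108, 936, 1116, 1224, 1368] -> [936, 1116, 1224, 1368] -> [-4680, -5580, -6120, -6840] -> [-6840, -6120, -5580, -4680]
  [28, -11, 20, -24, 46] -> [-24, -11, 20, 28, 46] -> [-96, -44, 80, 112, 184] -> [-864, -396, 720, 1008, 1656] -> [720, 1008, 1656] -> [-3600, -5040, -8280] -> [-8280, -5040, -3600]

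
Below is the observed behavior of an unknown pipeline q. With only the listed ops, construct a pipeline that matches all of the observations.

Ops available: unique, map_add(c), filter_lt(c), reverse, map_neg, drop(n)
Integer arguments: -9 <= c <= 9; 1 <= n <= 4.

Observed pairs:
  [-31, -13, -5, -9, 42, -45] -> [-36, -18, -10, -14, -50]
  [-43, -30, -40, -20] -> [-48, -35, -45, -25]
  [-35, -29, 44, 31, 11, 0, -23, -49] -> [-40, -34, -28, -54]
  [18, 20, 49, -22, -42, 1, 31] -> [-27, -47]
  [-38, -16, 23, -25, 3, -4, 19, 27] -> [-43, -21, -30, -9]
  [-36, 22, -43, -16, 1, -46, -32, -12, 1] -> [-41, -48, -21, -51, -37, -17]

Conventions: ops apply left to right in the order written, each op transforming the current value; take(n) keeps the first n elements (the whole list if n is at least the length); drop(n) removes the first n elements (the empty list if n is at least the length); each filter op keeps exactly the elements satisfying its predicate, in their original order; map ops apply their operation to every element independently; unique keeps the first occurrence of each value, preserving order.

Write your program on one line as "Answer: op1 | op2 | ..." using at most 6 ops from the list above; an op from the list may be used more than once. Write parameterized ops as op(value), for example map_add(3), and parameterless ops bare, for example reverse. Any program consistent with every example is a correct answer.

reverse | map_add(4) | filter_lt(4) | reverse | map_add(-9)

Check, running the answer program on each example:
  [-31, -13, -5, -9, 42, -45] -> [-45, 42, -9, -5, -13, -31] -> [-41, 46, -5, -1, -9, -27] -> [-41, -5, -1, -9, -27] -> [-27, -9, -1, -5, -41] -> [-36, -18, -10, -14, -50]
  [-43, -30, -40, -20] -> [-20, -40, -30, -43] -> [-16, -36, -26, -39] -> [-16, -36, -26, -39] -> [-39, -26, -36, -16] -> [-48, -35, -45, -25]
  [-35, -29, 44, 31, 11, 0, -23, -49] -> [-49, -23, 0, 11, 31, 44, -29, -35] -> [-45, -19, 4, 15, 35, 48, -25, -31] -> [-45, -19, -25, -31] -> [-31, -25, -19, -45] -> [-40, -34, -28, -54]
  [18, 20, 49, -22, -42, 1, 31] -> [31, 1, -42, -22, 49, 20, 18] -> [35, 5, -38, -18, 53, 24, 22] -> [-38, -18] -> [-18, -38] -> [-27, -47]
  [-38, -16, 23, -25, 3, -4, 19, 27] -> [27, 19, -4, 3, -25, 23, -16, -38] -> [31, 23, 0, 7, -21, 27, -12, -34] -> [0, -21, -12, -34] -> [-34, -12, -21, 0] -> [-43, -21, -30, -9]
  [-36, 22, -43, -16, 1, -46, -32, -12, 1] -> [1, -12, -32, -46, 1, -16, -43, 22, -36] -> [5, -8, -28, -42, 5, -12, -39, 26, -32] -> [-8, -28, -42, -12, -39, -32] -> [-32, -39, -12, -42, -28, -8] -> [-41, -48, -21, -51, -37, -17]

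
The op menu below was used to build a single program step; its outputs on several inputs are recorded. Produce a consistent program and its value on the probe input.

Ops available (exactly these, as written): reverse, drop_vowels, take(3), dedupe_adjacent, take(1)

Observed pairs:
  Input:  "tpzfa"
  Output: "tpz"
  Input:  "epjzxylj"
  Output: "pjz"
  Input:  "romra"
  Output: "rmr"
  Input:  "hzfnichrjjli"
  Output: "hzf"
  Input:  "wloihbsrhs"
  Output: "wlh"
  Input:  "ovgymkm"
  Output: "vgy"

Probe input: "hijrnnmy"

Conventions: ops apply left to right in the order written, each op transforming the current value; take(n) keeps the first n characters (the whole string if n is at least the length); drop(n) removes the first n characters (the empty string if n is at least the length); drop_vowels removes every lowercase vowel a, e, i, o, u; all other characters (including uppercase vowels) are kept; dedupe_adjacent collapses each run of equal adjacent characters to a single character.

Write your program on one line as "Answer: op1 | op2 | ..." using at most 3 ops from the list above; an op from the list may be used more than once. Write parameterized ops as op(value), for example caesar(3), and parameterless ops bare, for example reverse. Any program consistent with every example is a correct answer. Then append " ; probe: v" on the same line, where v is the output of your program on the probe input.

dedupe_adjacent | drop_vowels | take(3) ; probe: "hjr"

Check, running the answer program on each example:
  "tpzfa" -> "tpzfa" -> "tpzf" -> "tpz"
  "epjzxylj" -> "epjzxylj" -> "pjzxylj" -> "pjz"
  "romra" -> "romra" -> "rmr" -> "rmr"
  "hzfnichrjjli" -> "hzfnichrjli" -> "hzfnchrjl" -> "hzf"
  "wloihbsrhs" -> "wloihbsrhs" -> "wlhbsrhs" -> "wlh"
  "ovgymkm" -> "ovgymkm" -> "vgymkm" -> "vgy"
  probe: "hijrnnmy" -> "hijrnmy" -> "hjrnmy" -> "hjr"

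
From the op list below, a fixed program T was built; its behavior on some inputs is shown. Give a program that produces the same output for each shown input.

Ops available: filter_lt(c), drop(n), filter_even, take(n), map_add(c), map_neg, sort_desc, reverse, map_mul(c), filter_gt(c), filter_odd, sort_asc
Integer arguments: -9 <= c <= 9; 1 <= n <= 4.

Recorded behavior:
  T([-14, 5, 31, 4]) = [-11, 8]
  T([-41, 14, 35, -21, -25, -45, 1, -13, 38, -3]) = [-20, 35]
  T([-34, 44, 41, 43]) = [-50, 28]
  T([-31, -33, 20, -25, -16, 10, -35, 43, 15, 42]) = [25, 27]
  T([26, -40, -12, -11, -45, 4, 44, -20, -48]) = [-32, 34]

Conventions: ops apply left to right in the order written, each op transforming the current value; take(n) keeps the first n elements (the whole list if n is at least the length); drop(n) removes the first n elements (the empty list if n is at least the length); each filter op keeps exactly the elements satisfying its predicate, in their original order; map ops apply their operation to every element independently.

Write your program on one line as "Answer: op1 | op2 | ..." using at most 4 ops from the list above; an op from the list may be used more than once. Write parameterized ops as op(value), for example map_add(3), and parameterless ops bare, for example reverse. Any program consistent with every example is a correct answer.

take(2) | map_add(6) | sort_desc | map_neg

Check, running the answer program on each example:
  [-14, 5, 31, 4] -> [-14, 5] -> [-8, 11] -> [11, -8] -> [-11, 8]
  [-41, 14, 35, -21, -25, -45, 1, -13, 38, -3] -> [-41, 14] -> [-35, 20] -> [20, -35] -> [-20, 35]
  [-34, 44, 41, 43] -> [-34, 44] -> [-28, 50] -> [50, -28] -> [-50, 28]
  [-31, -33, 20, -25, -16, 10, -35, 43, 15, 42] -> [-31, -33] -> [-25, -27] -> [-25, -27] -> [25, 27]
  [26, -40, -12, -11, -45, 4, 44, -20, -48] -> [26, -40] -> [32, -34] -> [32, -34] -> [-32, 34]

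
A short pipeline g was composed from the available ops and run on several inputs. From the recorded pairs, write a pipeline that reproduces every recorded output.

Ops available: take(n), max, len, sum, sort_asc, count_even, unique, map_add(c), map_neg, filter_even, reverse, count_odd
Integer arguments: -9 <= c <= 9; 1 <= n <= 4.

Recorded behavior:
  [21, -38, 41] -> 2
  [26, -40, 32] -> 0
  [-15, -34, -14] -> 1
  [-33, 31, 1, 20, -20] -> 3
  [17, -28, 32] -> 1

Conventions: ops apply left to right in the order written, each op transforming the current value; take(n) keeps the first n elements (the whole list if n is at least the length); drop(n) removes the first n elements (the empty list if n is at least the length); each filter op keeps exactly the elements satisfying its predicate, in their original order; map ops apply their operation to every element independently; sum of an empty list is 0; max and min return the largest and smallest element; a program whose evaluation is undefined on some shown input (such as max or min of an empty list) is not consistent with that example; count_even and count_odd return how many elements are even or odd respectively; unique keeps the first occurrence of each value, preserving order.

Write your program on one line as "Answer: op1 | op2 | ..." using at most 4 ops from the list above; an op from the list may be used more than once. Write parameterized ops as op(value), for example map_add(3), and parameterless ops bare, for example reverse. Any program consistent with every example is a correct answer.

map_add(9) | sort_asc | count_even

Check, running the answer program on each example:
  [21, -38, 41] -> [30, -29, 50] -> [-29, 30, 50] -> 2
  [26, -40, 32] -> [35, -31, 41] -> [-31, 35, 41] -> 0
  [-15, -34, -14] -> [-6, -25, -5] -> [-25, -6, -5] -> 1
  [-33, 31, 1, 20, -20] -> [-24, 40, 10, 29, -11] -> [-24, -11, 10, 29, 40] -> 3
  [17, -28, 32] -> [26, -19, 41] -> [-19, 26, 41] -> 1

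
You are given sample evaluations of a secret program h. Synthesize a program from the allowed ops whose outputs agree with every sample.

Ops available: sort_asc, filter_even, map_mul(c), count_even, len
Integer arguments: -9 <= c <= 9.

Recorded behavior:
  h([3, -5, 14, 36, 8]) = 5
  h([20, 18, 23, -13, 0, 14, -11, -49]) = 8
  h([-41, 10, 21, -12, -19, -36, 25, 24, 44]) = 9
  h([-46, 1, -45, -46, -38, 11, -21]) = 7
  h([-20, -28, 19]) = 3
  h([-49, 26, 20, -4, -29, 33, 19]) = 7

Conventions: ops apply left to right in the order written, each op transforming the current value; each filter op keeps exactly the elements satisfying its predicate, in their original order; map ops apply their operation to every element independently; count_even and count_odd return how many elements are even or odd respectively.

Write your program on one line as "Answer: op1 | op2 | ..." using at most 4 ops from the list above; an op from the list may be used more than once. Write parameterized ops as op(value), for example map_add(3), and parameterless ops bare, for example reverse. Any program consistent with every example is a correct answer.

map_mul(-8) | map_mul(-1) | count_even

Check, running the answer program on each example:
  [3, -5, 14, 36, 8] -> [-24, 40, -112, -288, -64] -> [24, -40, 112, 288, 64] -> 5
  [20, 18, 23, -13, 0, 14, -11, -49] -> [-160, -144, -184, 104, 0, -112, 88, 392] -> [160, 144, 184, -104, 0, 112, -88, -392] -> 8
  [-41, 10, 21, -12, -19, -36, 25, 24, 44] -> [328, -80, -168, 96, 152, 288, -200, -192, -352] -> [-328, 80, 168, -96, -152, -288, 200, 192, 352] -> 9
  [-46, 1, -45, -46, -38, 11, -21] -> [368, -8, 360, 368, 304, -88, 168] -> [-368, 8, -360, -368, -304, 88, -168] -> 7
  [-20, -28, 19] -> [160, 224, -152] -> [-160, -224, 152] -> 3
  [-49, 26, 20, -4, -29, 33, 19] -> [392, -208, -160, 32, 232, -264, -152] -> [-392, 208, 160, -32, -232, 264, 152] -> 7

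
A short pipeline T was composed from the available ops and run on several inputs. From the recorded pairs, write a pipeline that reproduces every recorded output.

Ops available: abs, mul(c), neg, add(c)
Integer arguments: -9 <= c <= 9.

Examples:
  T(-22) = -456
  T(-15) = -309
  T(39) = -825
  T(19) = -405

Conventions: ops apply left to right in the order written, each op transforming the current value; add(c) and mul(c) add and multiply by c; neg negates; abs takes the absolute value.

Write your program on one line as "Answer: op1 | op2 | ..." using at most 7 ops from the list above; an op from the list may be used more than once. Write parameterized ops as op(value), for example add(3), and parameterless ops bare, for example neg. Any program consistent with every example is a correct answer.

neg | mul(-3) | mul(-7) | add(-6) | abs | neg

Check, running the answer program on each example:
  -22 -> 22 -> -66 -> 462 -> 456 -> 456 -> -456
  -15 -> 15 -> -45 -> 315 -> 309 -> 309 -> -309
  39 -> -39 -> 117 -> -819 -> -825 -> 825 -> -825
  19 -> -19 -> 57 -> -399 -> -405 -> 405 -> -405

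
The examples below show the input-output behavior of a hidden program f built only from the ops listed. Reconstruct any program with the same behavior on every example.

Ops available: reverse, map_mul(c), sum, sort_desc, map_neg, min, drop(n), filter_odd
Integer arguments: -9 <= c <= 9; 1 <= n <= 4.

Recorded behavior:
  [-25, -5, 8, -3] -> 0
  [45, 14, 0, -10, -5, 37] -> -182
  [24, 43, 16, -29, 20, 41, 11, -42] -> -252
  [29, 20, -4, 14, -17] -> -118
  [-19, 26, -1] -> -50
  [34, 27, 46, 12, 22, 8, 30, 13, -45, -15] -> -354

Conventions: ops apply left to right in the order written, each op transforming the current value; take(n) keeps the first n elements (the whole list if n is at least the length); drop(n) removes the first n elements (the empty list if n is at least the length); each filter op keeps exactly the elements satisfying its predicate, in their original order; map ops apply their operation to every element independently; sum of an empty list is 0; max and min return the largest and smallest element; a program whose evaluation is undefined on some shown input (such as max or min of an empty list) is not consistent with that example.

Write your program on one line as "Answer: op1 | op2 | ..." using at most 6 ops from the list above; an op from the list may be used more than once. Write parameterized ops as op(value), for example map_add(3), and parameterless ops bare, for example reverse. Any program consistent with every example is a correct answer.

map_mul(-2) | reverse | sort_desc | drop(1) | reverse | sum

Check, running the answer program on each example:
  [-25, -5, 8, -3] -> [50, 10, -16, 6] -> [6, -16, 10, 50] -> [50, 10, 6, -16] -> [10, 6, -16] -> [-16, 6, 10] -> 0
  [45, 14, 0, -10, -5, 37] -> [-90, -28, 0, 20, 10, -74] -> [-74, 10, 20, 0, -28, -90] -> [20, 10, 0, -28, -74, -90] -> [10, 0, -28, -74, -90] -> [-90, -74, -28, 0, 10] -> -182
  [24, 43, 16, -29, 20, 41, 11, -42] -> [-48, -86, -32, 58, -40, -82, -22, 84] -> [84, -22, -82, -40, 58, -32, -86, -48] -> [84, 58, -22, -32, -40, -48, -82, -86] -> [58, -22, -32, -40, -48, -82, -86] -> [-86, -82, -48, -40, -32, -22, 58] -> -252
  [29, 20, -4, 14, -17] -> [-58, -40, 8, -28, 34] -> [34, -28, 8, -40, -58] -> [34, 8, -28, -40, -58] -> [8, -28, -40, -58] -> [-58, -40, -28, 8] -> -118
  [-19, 26, -1] -> [38, -52, 2] -> [2, -52, 38] -> [38, 2, -52] -> [2, -52] -> [-52, 2] -> -50
  [34, 27, 46, 12, 22, 8, 30, 13, -45, -15] -> [-68, -54, -92, -24, -44, -16, -60, -26, 90, 30] -> [30, 90, -26, -60, -16, -44, -24, -92, -54, -68] -> [90, 30, -16, -24, -26, -44, -54, -60, -68, -92] -> [30, -16, -24, -26, -44, -54, -60, -68, -92] -> [-92, -68, -60, -54, -44, -26, -24, -16, 30] -> -354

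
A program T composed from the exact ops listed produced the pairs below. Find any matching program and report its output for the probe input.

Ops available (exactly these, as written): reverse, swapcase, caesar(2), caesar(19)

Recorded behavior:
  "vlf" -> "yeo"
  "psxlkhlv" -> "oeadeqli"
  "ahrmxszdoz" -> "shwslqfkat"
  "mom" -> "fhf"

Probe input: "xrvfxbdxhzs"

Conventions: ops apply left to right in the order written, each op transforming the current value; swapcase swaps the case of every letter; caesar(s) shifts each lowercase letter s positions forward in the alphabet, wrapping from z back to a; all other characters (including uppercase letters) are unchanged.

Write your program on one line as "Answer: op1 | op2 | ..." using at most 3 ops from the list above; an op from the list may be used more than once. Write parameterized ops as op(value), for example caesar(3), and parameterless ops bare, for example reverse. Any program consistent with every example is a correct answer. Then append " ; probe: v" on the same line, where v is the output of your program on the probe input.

reverse | caesar(19) ; probe: "lsaqwuqyokq"

Check, running the answer program on each example:
  "vlf" -> "flv" -> "yeo"
  "psxlkhlv" -> "vlhklxsp" -> "oeadeqli"
  "ahrmxszdoz" -> "zodzsxmrha" -> "shwslqfkat"
  "mom" -> "mom" -> "fhf"
  probe: "xrvfxbdxhzs" -> "szhxdbxfvrx" -> "lsaqwuqyokq"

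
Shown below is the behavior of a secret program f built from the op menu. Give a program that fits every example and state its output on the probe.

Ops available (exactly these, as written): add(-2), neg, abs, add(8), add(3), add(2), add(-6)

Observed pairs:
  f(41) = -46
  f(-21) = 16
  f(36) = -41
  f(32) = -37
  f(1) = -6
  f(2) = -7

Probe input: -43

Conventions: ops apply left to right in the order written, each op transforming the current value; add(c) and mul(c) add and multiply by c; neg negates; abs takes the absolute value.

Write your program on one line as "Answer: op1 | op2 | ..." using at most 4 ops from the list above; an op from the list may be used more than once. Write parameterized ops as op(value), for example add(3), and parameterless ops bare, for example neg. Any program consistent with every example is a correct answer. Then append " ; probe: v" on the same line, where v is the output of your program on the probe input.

add(3) | neg | add(-2) ; probe: 38

Check, running the answer program on each example:
  41 -> 44 -> -44 -> -46
  -21 -> -18 -> 18 -> 16
  36 -> 39 -> -39 -> -41
  32 -> 35 -> -35 -> -37
  1 -> 4 -> -4 -> -6
  2 -> 5 -> -5 -> -7
  probe: -43 -> -40 -> 40 -> 38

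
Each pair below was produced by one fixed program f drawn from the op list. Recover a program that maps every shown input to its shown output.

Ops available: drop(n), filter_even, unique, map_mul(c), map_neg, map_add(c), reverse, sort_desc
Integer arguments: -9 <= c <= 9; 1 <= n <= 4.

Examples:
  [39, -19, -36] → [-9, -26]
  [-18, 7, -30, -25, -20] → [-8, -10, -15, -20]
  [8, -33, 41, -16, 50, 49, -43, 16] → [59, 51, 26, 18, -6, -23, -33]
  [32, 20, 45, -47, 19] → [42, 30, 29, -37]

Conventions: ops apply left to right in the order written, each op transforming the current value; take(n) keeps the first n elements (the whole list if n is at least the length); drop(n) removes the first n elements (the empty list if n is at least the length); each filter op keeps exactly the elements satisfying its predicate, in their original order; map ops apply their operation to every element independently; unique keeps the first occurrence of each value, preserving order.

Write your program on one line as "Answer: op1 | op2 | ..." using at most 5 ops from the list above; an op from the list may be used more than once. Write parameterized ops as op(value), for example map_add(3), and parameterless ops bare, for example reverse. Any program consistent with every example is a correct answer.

reverse | map_add(6) | sort_desc | drop(1) | map_add(4)

Check, running the answer program on each example:
  [39, -19, -36] -> [-36, -19, 39] -> [-30, -13, 45] -> [45, -13, -30] -> [-13, -30] -> [-9, -26]
  [-18, 7, -30, -25, -20] -> [-20, -25, -30, 7, -18] -> [-14, -19, -24, 13, -12] -> [13, -12, -14, -19, -24] -> [-12, -14, -19, -24] -> [-8, -10, -15, -20]
  [8, -33, 41, -16, 50, 49, -43, 16] -> [16, -43, 49, 50, -16, 41, -33, 8] -> [22, -37, 55, 56, -10, 47, -27, 14] -> [56, 55, 47, 22, 14, -10, -27, -37] -> [55, 47, 22, 14, -10, -27, -37] -> [59, 51, 26, 18, -6, -23, -33]
  [32, 20, 45, -47, 19] -> [19, -47, 45, 20, 32] -> [25, -41, 51, 26, 38] -> [51, 38, 26, 25, -41] -> [38, 26, 25, -41] -> [42, 30, 29, -37]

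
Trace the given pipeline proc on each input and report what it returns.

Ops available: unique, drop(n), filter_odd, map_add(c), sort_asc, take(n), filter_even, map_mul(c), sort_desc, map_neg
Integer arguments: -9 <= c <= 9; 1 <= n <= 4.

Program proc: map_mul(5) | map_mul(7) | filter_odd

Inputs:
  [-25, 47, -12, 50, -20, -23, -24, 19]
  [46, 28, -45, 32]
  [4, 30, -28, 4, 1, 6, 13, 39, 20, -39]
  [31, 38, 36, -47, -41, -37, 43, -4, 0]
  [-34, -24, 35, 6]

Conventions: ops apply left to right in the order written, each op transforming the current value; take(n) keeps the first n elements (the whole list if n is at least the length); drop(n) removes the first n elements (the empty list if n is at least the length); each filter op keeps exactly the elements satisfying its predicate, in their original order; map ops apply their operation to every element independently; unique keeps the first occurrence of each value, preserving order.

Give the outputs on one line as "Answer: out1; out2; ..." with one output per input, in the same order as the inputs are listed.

Execution, op by op:
  [-25, 47, -12, 50, -20, -23, -24, 19] -> [-125, 235, -60, 250, -100, -115, -120, 95] -> [-875, 1645, -420, 1750, -700, -805, -840, 665] -> [-875, 1645, -805, 665]
  [46, 28, -45, 32] -> [230, 140, -225, 160] -> [1610, 980, -1575, 1120] -> [-1575]
  [4, 30, -28, 4, 1, 6, 13, 39, 20, -39] -> [20, 150, -140, 20, 5, 30, 65, 195, 100, -195] -> [140, 1050, -980, 140, 35, 210, 455, 1365, 700, -1365] -> [35, 455, 1365, -1365]
  [31, 38, 36, -47, -41, -37, 43, -4, 0] -> [155, 190, 180, -235, -205, -185, 215, -20, 0] -> [1085, 1330, 1260, -1645, -1435, -1295, 1505, -140, 0] -> [1085, -1645, -1435, -1295, 1505]
  [-34, -24, 35, 6] -> [-170, -120, 175, 30] -> [-1190, -840, 1225, 210] -> [1225]

[-875, 1645, -805, 665]; [-1575]; [35, 455, 1365, -1365]; [1085, -1645, -1435, -1295, 1505]; [1225]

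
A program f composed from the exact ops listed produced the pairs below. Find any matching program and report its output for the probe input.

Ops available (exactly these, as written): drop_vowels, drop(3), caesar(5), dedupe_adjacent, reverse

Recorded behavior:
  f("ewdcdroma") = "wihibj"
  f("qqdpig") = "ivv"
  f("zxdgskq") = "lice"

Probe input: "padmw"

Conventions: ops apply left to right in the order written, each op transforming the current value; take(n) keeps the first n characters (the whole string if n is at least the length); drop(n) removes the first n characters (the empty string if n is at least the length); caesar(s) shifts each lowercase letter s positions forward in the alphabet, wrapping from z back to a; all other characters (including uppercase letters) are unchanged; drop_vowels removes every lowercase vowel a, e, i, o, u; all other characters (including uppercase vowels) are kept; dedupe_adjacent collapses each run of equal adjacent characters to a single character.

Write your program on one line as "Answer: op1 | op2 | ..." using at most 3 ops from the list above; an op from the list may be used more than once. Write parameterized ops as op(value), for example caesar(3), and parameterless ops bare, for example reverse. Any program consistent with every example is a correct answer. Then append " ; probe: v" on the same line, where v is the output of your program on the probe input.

reverse | drop(3) | caesar(5) ; probe: "fu"

Check, running the answer program on each example:
  "ewdcdroma" -> "amordcdwe" -> "rdcdwe" -> "wihibj"
  "qqdpig" -> "gipdqq" -> "dqq" -> "ivv"
  "zxdgskq" -> "qksgdxz" -> "gdxz" -> "lice"
  probe: "padmw" -> "wmdap" -> "ap" -> "fu"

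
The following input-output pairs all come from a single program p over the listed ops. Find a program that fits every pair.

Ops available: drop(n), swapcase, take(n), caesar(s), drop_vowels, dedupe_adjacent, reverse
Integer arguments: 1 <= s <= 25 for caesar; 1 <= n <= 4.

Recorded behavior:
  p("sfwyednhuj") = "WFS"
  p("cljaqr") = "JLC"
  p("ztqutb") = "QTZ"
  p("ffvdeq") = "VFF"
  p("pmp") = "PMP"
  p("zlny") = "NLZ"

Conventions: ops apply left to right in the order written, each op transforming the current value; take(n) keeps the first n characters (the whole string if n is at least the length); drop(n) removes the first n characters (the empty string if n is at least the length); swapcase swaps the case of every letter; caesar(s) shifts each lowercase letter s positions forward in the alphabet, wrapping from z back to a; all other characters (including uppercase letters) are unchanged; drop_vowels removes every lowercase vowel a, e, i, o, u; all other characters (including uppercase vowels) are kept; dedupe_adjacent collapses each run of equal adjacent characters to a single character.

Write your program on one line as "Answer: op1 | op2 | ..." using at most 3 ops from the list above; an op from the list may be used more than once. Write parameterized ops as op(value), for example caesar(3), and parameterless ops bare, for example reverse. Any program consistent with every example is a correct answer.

take(3) | swapcase | reverse

Check, running the answer program on each example:
  "sfwyednhuj" -> "sfw" -> "SFW" -> "WFS"
  "cljaqr" -> "clj" -> "CLJ" -> "JLC"
  "ztqutb" -> "ztq" -> "ZTQ" -> "QTZ"
  "ffvdeq" -> "ffv" -> "FFV" -> "VFF"
  "pmp" -> "pmp" -> "PMP" -> "PMP"
  "zlny" -> "zln" -> "ZLN" -> "NLZ"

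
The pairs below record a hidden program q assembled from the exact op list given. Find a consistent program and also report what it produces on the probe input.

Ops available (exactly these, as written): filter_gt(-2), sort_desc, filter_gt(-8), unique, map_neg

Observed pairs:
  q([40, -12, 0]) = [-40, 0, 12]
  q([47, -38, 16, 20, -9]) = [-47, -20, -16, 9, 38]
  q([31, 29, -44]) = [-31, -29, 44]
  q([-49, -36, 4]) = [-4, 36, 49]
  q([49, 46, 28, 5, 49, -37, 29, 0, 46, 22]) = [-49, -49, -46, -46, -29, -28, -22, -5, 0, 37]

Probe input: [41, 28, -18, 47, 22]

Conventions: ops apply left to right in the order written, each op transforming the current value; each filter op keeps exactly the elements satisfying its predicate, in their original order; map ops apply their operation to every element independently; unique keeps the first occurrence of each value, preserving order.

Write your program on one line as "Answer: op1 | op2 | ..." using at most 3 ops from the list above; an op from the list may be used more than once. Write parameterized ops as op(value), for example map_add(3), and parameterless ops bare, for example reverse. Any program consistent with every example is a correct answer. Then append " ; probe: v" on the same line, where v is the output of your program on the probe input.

sort_desc | map_neg ; probe: [-47, -41, -28, -22, 18]

Check, running the answer program on each example:
  [40, -12, 0] -> [40, 0, -12] -> [-40, 0, 12]
  [47, -38, 16, 20, -9] -> [47, 20, 16, -9, -38] -> [-47, -20, -16, 9, 38]
  [31, 29, -44] -> [31, 29, -44] -> [-31, -29, 44]
  [-49, -36, 4] -> [4, -36, -49] -> [-4, 36, 49]
  [49, 46, 28, 5, 49, -37, 29, 0, 46, 22] -> [49, 49, 46, 46, 29, 28, 22, 5, 0, -37] -> [-49, -49, -46, -46, -29, -28, -22, -5, 0, 37]
  probe: [41, 28, -18, 47, 22] -> [47, 41, 28, 22, -18] -> [-47, -41, -28, -22, 18]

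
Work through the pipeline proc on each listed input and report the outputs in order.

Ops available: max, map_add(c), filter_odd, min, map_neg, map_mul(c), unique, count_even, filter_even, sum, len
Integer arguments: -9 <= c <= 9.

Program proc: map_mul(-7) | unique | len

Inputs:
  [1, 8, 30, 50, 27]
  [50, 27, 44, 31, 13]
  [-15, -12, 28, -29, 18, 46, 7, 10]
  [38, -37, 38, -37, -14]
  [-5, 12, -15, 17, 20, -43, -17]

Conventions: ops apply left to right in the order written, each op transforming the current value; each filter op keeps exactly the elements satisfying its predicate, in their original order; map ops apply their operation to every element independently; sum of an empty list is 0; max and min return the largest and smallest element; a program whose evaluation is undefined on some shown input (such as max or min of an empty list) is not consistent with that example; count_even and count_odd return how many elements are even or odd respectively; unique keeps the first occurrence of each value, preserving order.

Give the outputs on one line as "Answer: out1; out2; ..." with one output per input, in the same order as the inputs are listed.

Execution, op by op:
  [1, 8, 30, 50, 27] -> [-7, -56, -210, -350, -189] -> [-7, -56, -210, -350, -189] -> 5
  [50, 27, 44, 31, 13] -> [-350, -189, -308, -217, -91] -> [-350, -189, -308, -217, -91] -> 5
  [-15, -12, 28, -29, 18, 46, 7, 10] -> [105, 84, -196, 203, -126, -322, -49, -70] -> [105, 84, -196, 203, -126, -322, -49, -70] -> 8
  [38, -37, 38, -37, -14] -> [-266, 259, -266, 259, 98] -> [-266, 259, 98] -> 3
  [-5, 12, -15, 17, 20, -43, -17] -> [35, -84, 105, -119, -140, 301, 119] -> [35, -84, 105, -119, -140, 301, 119] -> 7

5; 5; 8; 3; 7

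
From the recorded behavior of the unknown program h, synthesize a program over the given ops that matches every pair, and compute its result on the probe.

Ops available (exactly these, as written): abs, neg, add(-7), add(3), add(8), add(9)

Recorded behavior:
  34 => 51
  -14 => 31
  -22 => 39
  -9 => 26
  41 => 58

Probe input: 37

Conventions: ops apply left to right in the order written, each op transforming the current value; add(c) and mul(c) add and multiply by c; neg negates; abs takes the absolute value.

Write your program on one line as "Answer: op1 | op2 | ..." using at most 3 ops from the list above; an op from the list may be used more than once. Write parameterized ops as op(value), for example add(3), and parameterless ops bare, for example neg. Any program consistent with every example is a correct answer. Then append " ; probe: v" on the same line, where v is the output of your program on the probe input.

abs | add(8) | add(9) ; probe: 54

Check, running the answer program on each example:
  34 -> 34 -> 42 -> 51
  -14 -> 14 -> 22 -> 31
  -22 -> 22 -> 30 -> 39
  -9 -> 9 -> 17 -> 26
  41 -> 41 -> 49 -> 58
  probe: 37 -> 37 -> 45 -> 54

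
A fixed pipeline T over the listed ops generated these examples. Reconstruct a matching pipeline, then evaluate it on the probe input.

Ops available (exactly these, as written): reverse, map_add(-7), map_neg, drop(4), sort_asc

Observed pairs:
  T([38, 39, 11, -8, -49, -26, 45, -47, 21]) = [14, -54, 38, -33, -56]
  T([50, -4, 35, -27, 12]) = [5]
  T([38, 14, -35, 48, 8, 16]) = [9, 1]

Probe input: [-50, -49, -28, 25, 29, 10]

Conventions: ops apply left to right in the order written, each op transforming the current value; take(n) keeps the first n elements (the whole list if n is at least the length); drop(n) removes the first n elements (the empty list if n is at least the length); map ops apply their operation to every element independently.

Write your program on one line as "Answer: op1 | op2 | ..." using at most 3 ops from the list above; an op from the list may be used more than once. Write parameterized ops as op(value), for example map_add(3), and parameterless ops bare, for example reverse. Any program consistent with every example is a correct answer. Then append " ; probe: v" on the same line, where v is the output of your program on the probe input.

drop(4) | map_add(-7) | reverse ; probe: [3, 22]

Check, running the answer program on each example:
  [38, 39, 11, -8, -49, -26, 45, -47, 21] -> [-49, -26, 45, -47, 21] -> [-56, -33, 38, -54, 14] -> [14, -54, 38, -33, -56]
  [50, -4, 35, -27, 12] -> [12] -> [5] -> [5]
  [38, 14, -35, 48, 8, 16] -> [8, 16] -> [1, 9] -> [9, 1]
  probe: [-50, -49, -28, 25, 29, 10] -> [29, 10] -> [22, 3] -> [3, 22]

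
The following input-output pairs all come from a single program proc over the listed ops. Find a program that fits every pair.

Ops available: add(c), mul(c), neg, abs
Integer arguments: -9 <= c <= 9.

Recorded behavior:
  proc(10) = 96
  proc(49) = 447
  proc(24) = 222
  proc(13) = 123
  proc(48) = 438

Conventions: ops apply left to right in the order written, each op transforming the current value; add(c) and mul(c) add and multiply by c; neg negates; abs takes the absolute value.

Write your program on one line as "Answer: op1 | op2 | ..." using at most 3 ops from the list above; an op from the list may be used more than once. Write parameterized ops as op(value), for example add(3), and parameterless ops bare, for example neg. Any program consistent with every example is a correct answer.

mul(9) | add(6)

Check, running the answer program on each example:
  10 -> 90 -> 96
  49 -> 441 -> 447
  24 -> 216 -> 222
  13 -> 117 -> 123
  48 -> 432 -> 438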